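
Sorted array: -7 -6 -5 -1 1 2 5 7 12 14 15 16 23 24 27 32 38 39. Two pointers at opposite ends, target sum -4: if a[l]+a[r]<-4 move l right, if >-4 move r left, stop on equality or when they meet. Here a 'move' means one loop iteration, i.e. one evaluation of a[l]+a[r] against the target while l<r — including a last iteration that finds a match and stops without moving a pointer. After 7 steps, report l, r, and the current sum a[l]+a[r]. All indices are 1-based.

l=1, r=11, sum=8

l=1 r=18: -7+39=32 >-4, r--
l=1 r=17: -7+38=31 >-4, r--
l=1 r=16: -7+32=25 >-4, r--
l=1 r=15: -7+27=20 >-4, r--
l=1 r=14: -7+24=17 >-4, r--
l=1 r=13: -7+23=16 >-4, r--
l=1 r=12: -7+16=9 >-4, r--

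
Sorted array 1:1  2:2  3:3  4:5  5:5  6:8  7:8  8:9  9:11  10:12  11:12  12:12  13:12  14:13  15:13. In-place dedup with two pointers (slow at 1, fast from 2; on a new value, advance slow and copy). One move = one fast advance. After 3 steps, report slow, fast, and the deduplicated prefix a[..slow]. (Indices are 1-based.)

(s=1,f=2) a[fast]=2≠a[slow]=1 write a[2]=2 → slow++,fast++
(s=2,f=3) a[fast]=3≠a[slow]=2 write a[3]=3 → slow++,fast++
(s=3,f=4) a[fast]=5≠a[slow]=3 write a[4]=5 → slow++,fast++

slow=4, fast=5, prefix=[1, 2, 3, 5]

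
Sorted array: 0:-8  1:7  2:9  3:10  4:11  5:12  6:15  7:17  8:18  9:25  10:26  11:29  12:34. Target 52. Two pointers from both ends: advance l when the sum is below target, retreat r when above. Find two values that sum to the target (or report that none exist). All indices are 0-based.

(18, 34)

[0,12] -8+34=26 <52 → l++
[1,12] 7+34=41 <52 → l++
[2,12] 9+34=43 <52 → l++
[3,12] 10+34=44 <52 → l++
[4,12] 11+34=45 <52 → l++
[5,12] 12+34=46 <52 → l++
[6,12] 15+34=49 <52 → l++
[7,12] 17+34=51 <52 → l++
[8,12] 18+34=52 → found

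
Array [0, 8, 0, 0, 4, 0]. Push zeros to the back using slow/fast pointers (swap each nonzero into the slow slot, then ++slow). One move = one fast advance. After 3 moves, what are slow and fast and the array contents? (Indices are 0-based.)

slow=0 fast=0: a[fast]=0, fast++
slow=0 fast=1: a[fast]=8≠0 swap→a[0]=8, slow++,fast++
slow=1 fast=2: a[fast]=0, fast++

slow=1, fast=3, a=[8, 0, 0, 0, 4, 0]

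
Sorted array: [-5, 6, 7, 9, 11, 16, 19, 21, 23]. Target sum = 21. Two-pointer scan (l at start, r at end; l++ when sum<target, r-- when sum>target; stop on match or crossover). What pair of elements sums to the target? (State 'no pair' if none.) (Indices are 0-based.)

no pair

l=0 r=8: -5+23=18 <21, l++
l=1 r=8: 6+23=29 >21, r--
l=1 r=7: 6+21=27 >21, r--
l=1 r=6: 6+19=25 >21, r--
l=1 r=5: 6+16=22 >21, r--
l=1 r=4: 6+11=17 <21, l++
l=2 r=4: 7+11=18 <21, l++
l=3 r=4: 9+11=20 <21, l++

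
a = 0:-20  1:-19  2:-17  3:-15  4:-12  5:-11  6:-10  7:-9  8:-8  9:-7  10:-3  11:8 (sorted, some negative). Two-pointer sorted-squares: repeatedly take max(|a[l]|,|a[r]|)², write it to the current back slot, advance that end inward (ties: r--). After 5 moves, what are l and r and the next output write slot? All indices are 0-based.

[0,11] |-20|>|8| out[11]=400 → l++
[1,11] |-19|>|8| out[10]=361 → l++
[2,11] |-17|>|8| out[9]=289 → l++
[3,11] |-15|>|8| out[8]=225 → l++
[4,11] |-12|>|8| out[7]=144 → l++

l=5, r=11, next write slot=6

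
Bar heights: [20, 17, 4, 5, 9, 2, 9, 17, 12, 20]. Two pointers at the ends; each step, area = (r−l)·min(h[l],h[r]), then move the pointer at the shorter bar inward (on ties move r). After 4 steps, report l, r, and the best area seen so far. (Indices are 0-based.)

l=0 r=9: min(20,20)*9=180 best=180 *, r--
l=0 r=8: min(20,12)*8=96 best=180, r--
l=0 r=7: min(20,17)*7=119 best=180, r--
l=0 r=6: min(20,9)*6=54 best=180, r--

l=0, r=5, best area=180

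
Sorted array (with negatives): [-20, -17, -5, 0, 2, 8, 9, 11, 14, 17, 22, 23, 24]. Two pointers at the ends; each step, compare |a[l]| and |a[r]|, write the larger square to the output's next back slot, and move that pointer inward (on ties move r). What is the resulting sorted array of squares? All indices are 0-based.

[0, 4, 25, 64, 81, 121, 196, 289, 289, 400, 484, 529, 576]

l=0 r=12: |-20|<=|24| out[12]=576, r--
l=0 r=11: |-20|<=|23| out[11]=529, r--
l=0 r=10: |-20|<=|22| out[10]=484, r--
l=0 r=9: |-20|>|17| out[9]=400, l++
l=1 r=9: |-17|<=|17| out[8]=289, r--
l=1 r=8: |-17|>|14| out[7]=289, l++
l=2 r=8: |-5|<=|14| out[6]=196, r--
l=2 r=7: |-5|<=|11| out[5]=121, r--
l=2 r=6: |-5|<=|9| out[4]=81, r--
l=2 r=5: |-5|<=|8| out[3]=64, r--
l=2 r=4: |-5|>|2| out[2]=25, l++
l=3 r=4: |0|<=|2| out[1]=4, r--
l=3 r=3: |0|<=|0| out[0]=0, r--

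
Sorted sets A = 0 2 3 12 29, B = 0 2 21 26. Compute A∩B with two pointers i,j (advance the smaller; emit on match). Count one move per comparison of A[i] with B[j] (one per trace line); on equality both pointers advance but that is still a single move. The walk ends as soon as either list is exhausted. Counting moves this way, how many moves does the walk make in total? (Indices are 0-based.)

6 moves

i=0 j=0: 0==0 emit, i++,j++
i=1 j=1: 2==2 emit, i++,j++
i=2 j=2: 3<21, i++
i=3 j=2: 12<21, i++
i=4 j=2: 29>21, j++
i=4 j=3: 29>26, j++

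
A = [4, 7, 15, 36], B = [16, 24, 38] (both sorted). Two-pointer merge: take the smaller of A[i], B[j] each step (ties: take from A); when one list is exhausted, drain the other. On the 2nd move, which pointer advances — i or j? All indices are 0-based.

i

i=0 j=0: A[i]=4<=B[j]=16 take 4, i++
i=1 j=0: A[i]=7<=B[j]=16 take 7, i++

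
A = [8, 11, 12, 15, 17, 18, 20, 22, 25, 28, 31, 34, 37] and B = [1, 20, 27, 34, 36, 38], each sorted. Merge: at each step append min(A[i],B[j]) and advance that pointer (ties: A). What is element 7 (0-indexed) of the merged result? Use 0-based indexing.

[i=0,j=0] A[i]=8>B[j]=1 take 1 → j++
[i=0,j=1] A[i]=8<=B[j]=20 take 8 → i++
[i=1,j=1] A[i]=11<=B[j]=20 take 11 → i++
[i=2,j=1] A[i]=12<=B[j]=20 take 12 → i++
[i=3,j=1] A[i]=15<=B[j]=20 take 15 → i++
[i=4,j=1] A[i]=17<=B[j]=20 take 17 → i++
[i=5,j=1] A[i]=18<=B[j]=20 take 18 → i++
[i=6,j=1] A[i]=20<=B[j]=20 take 20 → i++
[i=7,j=1] A[i]=22>B[j]=20 take 20 → j++
[i=7,j=2] A[i]=22<=B[j]=27 take 22 → i++
[i=8,j=2] A[i]=25<=B[j]=27 take 25 → i++
[i=9,j=2] A[i]=28>B[j]=27 take 27 → j++
[i=9,j=3] A[i]=28<=B[j]=34 take 28 → i++
[i=10,j=3] A[i]=31<=B[j]=34 take 31 → i++
[i=11,j=3] A[i]=34<=B[j]=34 take 34 → i++
[i=12,j=3] A[i]=37>B[j]=34 take 34 → j++
[i=12,j=4] A[i]=37>B[j]=36 take 36 → j++
[i=12,j=5] A[i]=37<=B[j]=38 take 37 → i++
[i=13,j=5] A done, take B[j]=38 → j++

merged[7] = 20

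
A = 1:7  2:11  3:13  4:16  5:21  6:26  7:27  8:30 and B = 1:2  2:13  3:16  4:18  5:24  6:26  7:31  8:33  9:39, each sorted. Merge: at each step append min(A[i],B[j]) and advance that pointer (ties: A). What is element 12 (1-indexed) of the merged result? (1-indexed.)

merged[12] = 26

[i=1,j=1] A[i]=7>B[j]=2 take 2 → j++
[i=1,j=2] A[i]=7<=B[j]=13 take 7 → i++
[i=2,j=2] A[i]=11<=B[j]=13 take 11 → i++
[i=3,j=2] A[i]=13<=B[j]=13 take 13 → i++
[i=4,j=2] A[i]=16>B[j]=13 take 13 → j++
[i=4,j=3] A[i]=16<=B[j]=16 take 16 → i++
[i=5,j=3] A[i]=21>B[j]=16 take 16 → j++
[i=5,j=4] A[i]=21>B[j]=18 take 18 → j++
[i=5,j=5] A[i]=21<=B[j]=24 take 21 → i++
[i=6,j=5] A[i]=26>B[j]=24 take 24 → j++
[i=6,j=6] A[i]=26<=B[j]=26 take 26 → i++
[i=7,j=6] A[i]=27>B[j]=26 take 26 → j++
[i=7,j=7] A[i]=27<=B[j]=31 take 27 → i++
[i=8,j=7] A[i]=30<=B[j]=31 take 30 → i++
[i=9,j=7] A done, take B[j]=31 → j++
[i=9,j=8] A done, take B[j]=33 → j++
[i=9,j=9] A done, take B[j]=39 → j++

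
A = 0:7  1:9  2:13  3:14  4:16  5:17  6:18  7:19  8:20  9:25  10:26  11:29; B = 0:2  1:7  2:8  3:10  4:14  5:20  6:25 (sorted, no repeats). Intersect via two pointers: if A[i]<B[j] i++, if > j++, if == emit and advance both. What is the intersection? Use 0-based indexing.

intersection = [7, 14, 20, 25]

[i=0,j=0] 7>2 → j++
[i=0,j=1] 7==7 emit → i++,j++
[i=1,j=2] 9>8 → j++
[i=1,j=3] 9<10 → i++
[i=2,j=3] 13>10 → j++
[i=2,j=4] 13<14 → i++
[i=3,j=4] 14==14 emit → i++,j++
[i=4,j=5] 16<20 → i++
[i=5,j=5] 17<20 → i++
[i=6,j=5] 18<20 → i++
[i=7,j=5] 19<20 → i++
[i=8,j=5] 20==20 emit → i++,j++
[i=9,j=6] 25==25 emit → i++,j++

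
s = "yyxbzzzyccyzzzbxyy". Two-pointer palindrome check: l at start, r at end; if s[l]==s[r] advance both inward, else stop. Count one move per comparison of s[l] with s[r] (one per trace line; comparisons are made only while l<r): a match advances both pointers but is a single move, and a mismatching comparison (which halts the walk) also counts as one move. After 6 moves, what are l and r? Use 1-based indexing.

[1,18] 'y'=='y' → l++,r--
[2,17] 'y'=='y' → l++,r--
[3,16] 'x'=='x' → l++,r--
[4,15] 'b'=='b' → l++,r--
[5,14] 'z'=='z' → l++,r--
[6,13] 'z'=='z' → l++,r--

l=7, r=12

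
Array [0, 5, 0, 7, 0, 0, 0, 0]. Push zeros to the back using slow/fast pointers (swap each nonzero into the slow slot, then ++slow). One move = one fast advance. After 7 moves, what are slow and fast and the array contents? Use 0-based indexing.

slow=2, fast=7, a=[5, 7, 0, 0, 0, 0, 0, 0]

(s=0,f=0) a[fast]=0 → fast++
(s=0,f=1) a[fast]=5≠0 swap→a[0]=5 → slow++,fast++
(s=1,f=2) a[fast]=0 → fast++
(s=1,f=3) a[fast]=7≠0 swap→a[1]=7 → slow++,fast++
(s=2,f=4) a[fast]=0 → fast++
(s=2,f=5) a[fast]=0 → fast++
(s=2,f=6) a[fast]=0 → fast++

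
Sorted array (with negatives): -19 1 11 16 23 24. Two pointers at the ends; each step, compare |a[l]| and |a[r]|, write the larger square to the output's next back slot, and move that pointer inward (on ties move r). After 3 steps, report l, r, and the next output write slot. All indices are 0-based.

[0,5] |-19|<=|24| out[5]=576 → r--
[0,4] |-19|<=|23| out[4]=529 → r--
[0,3] |-19|>|16| out[3]=361 → l++

l=1, r=3, next write slot=2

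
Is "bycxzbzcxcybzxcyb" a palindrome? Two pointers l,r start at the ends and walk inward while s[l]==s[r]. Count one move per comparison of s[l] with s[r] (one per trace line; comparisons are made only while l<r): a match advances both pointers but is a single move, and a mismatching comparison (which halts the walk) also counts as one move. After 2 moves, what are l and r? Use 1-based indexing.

l=3, r=15

l=1 r=17: 'b'=='b', l++,r--
l=2 r=16: 'y'=='y', l++,r--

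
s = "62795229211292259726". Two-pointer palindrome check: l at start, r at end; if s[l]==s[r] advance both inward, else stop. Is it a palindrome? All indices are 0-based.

l=0 r=19: '6'=='6', l++,r--
l=1 r=18: '2'=='2', l++,r--
l=2 r=17: '7'=='7', l++,r--
l=3 r=16: '9'=='9', l++,r--
l=4 r=15: '5'=='5', l++,r--
l=5 r=14: '2'=='2', l++,r--
l=6 r=13: '2'=='2', l++,r--
l=7 r=12: '9'=='9', l++,r--
l=8 r=11: '2'=='2', l++,r--
l=9 r=10: '1'=='1', l++,r--

palindrome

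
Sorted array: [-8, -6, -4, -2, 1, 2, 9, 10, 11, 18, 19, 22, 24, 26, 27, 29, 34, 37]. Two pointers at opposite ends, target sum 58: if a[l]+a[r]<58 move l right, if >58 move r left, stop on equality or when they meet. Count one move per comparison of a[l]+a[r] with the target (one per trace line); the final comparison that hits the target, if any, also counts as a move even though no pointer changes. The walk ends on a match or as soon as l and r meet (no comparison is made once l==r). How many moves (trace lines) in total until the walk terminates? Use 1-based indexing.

14 moves

[1,18] -8+37=29 <58 → l++
[2,18] -6+37=31 <58 → l++
[3,18] -4+37=33 <58 → l++
[4,18] -2+37=35 <58 → l++
[5,18] 1+37=38 <58 → l++
[6,18] 2+37=39 <58 → l++
[7,18] 9+37=46 <58 → l++
[8,18] 10+37=47 <58 → l++
[9,18] 11+37=48 <58 → l++
[10,18] 18+37=55 <58 → l++
[11,18] 19+37=56 <58 → l++
[12,18] 22+37=59 >58 → r--
[12,17] 22+34=56 <58 → l++
[13,17] 24+34=58 → found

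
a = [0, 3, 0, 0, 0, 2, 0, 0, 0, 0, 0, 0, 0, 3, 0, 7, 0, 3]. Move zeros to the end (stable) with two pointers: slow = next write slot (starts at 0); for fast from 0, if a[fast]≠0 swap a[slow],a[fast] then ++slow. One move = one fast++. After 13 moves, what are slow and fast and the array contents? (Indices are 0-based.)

slow=2, fast=13, a=[3, 2, 0, 0, 0, 0, 0, 0, 0, 0, 0, 0, 0, 3, 0, 7, 0, 3]

slow=0 fast=0: a[fast]=0, fast++
slow=0 fast=1: a[fast]=3≠0 swap→a[0]=3, slow++,fast++
slow=1 fast=2: a[fast]=0, fast++
slow=1 fast=3: a[fast]=0, fast++
slow=1 fast=4: a[fast]=0, fast++
slow=1 fast=5: a[fast]=2≠0 swap→a[1]=2, slow++,fast++
slow=2 fast=6: a[fast]=0, fast++
slow=2 fast=7: a[fast]=0, fast++
slow=2 fast=8: a[fast]=0, fast++
slow=2 fast=9: a[fast]=0, fast++
slow=2 fast=10: a[fast]=0, fast++
slow=2 fast=11: a[fast]=0, fast++
slow=2 fast=12: a[fast]=0, fast++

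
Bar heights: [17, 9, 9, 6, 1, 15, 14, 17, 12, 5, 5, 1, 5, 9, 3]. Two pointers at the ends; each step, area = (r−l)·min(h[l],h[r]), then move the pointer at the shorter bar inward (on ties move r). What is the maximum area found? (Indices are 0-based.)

l=0 r=14: min(17,3)*14=42 best=42 *, r--
l=0 r=13: min(17,9)*13=117 best=117 *, r--
l=0 r=12: min(17,5)*12=60 best=117, r--
l=0 r=11: min(17,1)*11=11 best=117, r--
l=0 r=10: min(17,5)*10=50 best=117, r--
l=0 r=9: min(17,5)*9=45 best=117, r--
l=0 r=8: min(17,12)*8=96 best=117, r--
l=0 r=7: min(17,17)*7=119 best=119 *, r--
l=0 r=6: min(17,14)*6=84 best=119, r--
l=0 r=5: min(17,15)*5=75 best=119, r--
l=0 r=4: min(17,1)*4=4 best=119, r--
l=0 r=3: min(17,6)*3=18 best=119, r--
l=0 r=2: min(17,9)*2=18 best=119, r--
l=0 r=1: min(17,9)*1=9 best=119, r--

max area = 119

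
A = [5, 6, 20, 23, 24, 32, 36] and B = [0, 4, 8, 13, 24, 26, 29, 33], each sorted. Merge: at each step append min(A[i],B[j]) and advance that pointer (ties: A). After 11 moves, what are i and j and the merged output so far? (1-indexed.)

i=1 j=1: A[i]=5>B[j]=0 take 0, j++
i=1 j=2: A[i]=5>B[j]=4 take 4, j++
i=1 j=3: A[i]=5<=B[j]=8 take 5, i++
i=2 j=3: A[i]=6<=B[j]=8 take 6, i++
i=3 j=3: A[i]=20>B[j]=8 take 8, j++
i=3 j=4: A[i]=20>B[j]=13 take 13, j++
i=3 j=5: A[i]=20<=B[j]=24 take 20, i++
i=4 j=5: A[i]=23<=B[j]=24 take 23, i++
i=5 j=5: A[i]=24<=B[j]=24 take 24, i++
i=6 j=5: A[i]=32>B[j]=24 take 24, j++
i=6 j=6: A[i]=32>B[j]=26 take 26, j++

i=6, j=7, merged so far=[0, 4, 5, 6, 8, 13, 20, 23, 24, 24, 26]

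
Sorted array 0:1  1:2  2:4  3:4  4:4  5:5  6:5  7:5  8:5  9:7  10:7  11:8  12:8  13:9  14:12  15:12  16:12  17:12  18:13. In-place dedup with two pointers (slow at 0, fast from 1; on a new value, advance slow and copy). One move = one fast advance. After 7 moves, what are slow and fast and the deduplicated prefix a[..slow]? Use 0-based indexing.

slow=3, fast=8, prefix=[1, 2, 4, 5]

slow=0 fast=1: a[fast]=2≠a[slow]=1 write a[1]=2, slow++,fast++
slow=1 fast=2: a[fast]=4≠a[slow]=2 write a[2]=4, slow++,fast++
slow=2 fast=3: a[fast]=4=a[slow] dup, fast++
slow=2 fast=4: a[fast]=4=a[slow] dup, fast++
slow=2 fast=5: a[fast]=5≠a[slow]=4 write a[3]=5, slow++,fast++
slow=3 fast=6: a[fast]=5=a[slow] dup, fast++
slow=3 fast=7: a[fast]=5=a[slow] dup, fast++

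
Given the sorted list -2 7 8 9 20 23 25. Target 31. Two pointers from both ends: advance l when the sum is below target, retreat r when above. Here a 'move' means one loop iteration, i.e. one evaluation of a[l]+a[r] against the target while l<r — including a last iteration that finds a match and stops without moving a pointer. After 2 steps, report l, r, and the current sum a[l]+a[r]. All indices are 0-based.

[0,6] -2+25=23 <31 → l++
[1,6] 7+25=32 >31 → r--

l=1, r=5, sum=30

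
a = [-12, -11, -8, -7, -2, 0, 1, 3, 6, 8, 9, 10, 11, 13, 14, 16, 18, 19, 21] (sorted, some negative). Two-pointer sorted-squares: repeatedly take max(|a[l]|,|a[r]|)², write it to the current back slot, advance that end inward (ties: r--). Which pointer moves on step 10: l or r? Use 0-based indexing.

l=0 r=18: |-12|<=|21| out[18]=441, r--
l=0 r=17: |-12|<=|19| out[17]=361, r--
l=0 r=16: |-12|<=|18| out[16]=324, r--
l=0 r=15: |-12|<=|16| out[15]=256, r--
l=0 r=14: |-12|<=|14| out[14]=196, r--
l=0 r=13: |-12|<=|13| out[13]=169, r--
l=0 r=12: |-12|>|11| out[12]=144, l++
l=1 r=12: |-11|<=|11| out[11]=121, r--
l=1 r=11: |-11|>|10| out[10]=121, l++
l=2 r=11: |-8|<=|10| out[9]=100, r--

r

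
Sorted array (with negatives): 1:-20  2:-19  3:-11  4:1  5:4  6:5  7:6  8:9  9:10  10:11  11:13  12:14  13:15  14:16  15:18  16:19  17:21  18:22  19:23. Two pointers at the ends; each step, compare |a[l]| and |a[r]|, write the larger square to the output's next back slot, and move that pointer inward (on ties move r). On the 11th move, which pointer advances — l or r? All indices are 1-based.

r

[1,19] |-20|<=|23| out[19]=529 → r--
[1,18] |-20|<=|22| out[18]=484 → r--
[1,17] |-20|<=|21| out[17]=441 → r--
[1,16] |-20|>|19| out[16]=400 → l++
[2,16] |-19|<=|19| out[15]=361 → r--
[2,15] |-19|>|18| out[14]=361 → l++
[3,15] |-11|<=|18| out[13]=324 → r--
[3,14] |-11|<=|16| out[12]=256 → r--
[3,13] |-11|<=|15| out[11]=225 → r--
[3,12] |-11|<=|14| out[10]=196 → r--
[3,11] |-11|<=|13| out[9]=169 → r--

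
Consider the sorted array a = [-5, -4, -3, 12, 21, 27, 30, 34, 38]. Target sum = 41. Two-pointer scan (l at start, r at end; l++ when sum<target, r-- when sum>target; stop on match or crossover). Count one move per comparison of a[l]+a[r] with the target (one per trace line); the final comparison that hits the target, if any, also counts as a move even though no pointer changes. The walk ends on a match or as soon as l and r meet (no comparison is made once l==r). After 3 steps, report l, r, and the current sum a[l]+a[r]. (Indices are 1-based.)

l=4, r=9, sum=50

l=1 r=9: -5+38=33 <41, l++
l=2 r=9: -4+38=34 <41, l++
l=3 r=9: -3+38=35 <41, l++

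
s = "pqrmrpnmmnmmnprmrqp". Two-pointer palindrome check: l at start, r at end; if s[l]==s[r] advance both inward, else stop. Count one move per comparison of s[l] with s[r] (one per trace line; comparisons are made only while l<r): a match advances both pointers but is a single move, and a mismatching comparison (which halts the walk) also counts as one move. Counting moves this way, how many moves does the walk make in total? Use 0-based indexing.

9 moves

[0,18] 'p'=='p' → l++,r--
[1,17] 'q'=='q' → l++,r--
[2,16] 'r'=='r' → l++,r--
[3,15] 'm'=='m' → l++,r--
[4,14] 'r'=='r' → l++,r--
[5,13] 'p'=='p' → l++,r--
[6,12] 'n'=='n' → l++,r--
[7,11] 'm'=='m' → l++,r--
[8,10] 'm'=='m' → l++,r--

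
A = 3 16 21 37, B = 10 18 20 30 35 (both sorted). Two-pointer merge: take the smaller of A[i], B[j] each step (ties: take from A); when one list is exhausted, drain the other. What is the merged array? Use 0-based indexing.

[3, 10, 16, 18, 20, 21, 30, 35, 37]

[i=0,j=0] A[i]=3<=B[j]=10 take 3 → i++
[i=1,j=0] A[i]=16>B[j]=10 take 10 → j++
[i=1,j=1] A[i]=16<=B[j]=18 take 16 → i++
[i=2,j=1] A[i]=21>B[j]=18 take 18 → j++
[i=2,j=2] A[i]=21>B[j]=20 take 20 → j++
[i=2,j=3] A[i]=21<=B[j]=30 take 21 → i++
[i=3,j=3] A[i]=37>B[j]=30 take 30 → j++
[i=3,j=4] A[i]=37>B[j]=35 take 35 → j++
[i=3,j=5] B done, take A[i]=37 → i++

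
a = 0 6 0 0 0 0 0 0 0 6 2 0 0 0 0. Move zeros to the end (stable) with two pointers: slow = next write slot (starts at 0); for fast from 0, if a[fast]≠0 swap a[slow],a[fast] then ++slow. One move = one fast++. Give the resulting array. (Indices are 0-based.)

(s=0,f=0) a[fast]=0 → fast++
(s=0,f=1) a[fast]=6≠0 swap→a[0]=6 → slow++,fast++
(s=1,f=2) a[fast]=0 → fast++
(s=1,f=3) a[fast]=0 → fast++
(s=1,f=4) a[fast]=0 → fast++
(s=1,f=5) a[fast]=0 → fast++
(s=1,f=6) a[fast]=0 → fast++
(s=1,f=7) a[fast]=0 → fast++
(s=1,f=8) a[fast]=0 → fast++
(s=1,f=9) a[fast]=6≠0 swap→a[1]=6 → slow++,fast++
(s=2,f=10) a[fast]=2≠0 swap→a[2]=2 → slow++,fast++
(s=3,f=11) a[fast]=0 → fast++
(s=3,f=12) a[fast]=0 → fast++
(s=3,f=13) a[fast]=0 → fast++
(s=3,f=14) a[fast]=0 → fast++

[6, 6, 2, 0, 0, 0, 0, 0, 0, 0, 0, 0, 0, 0, 0]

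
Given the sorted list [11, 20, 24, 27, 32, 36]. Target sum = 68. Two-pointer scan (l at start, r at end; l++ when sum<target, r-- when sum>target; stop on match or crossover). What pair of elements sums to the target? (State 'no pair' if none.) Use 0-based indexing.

(32, 36)

l=0 r=5: 11+36=47 <68, l++
l=1 r=5: 20+36=56 <68, l++
l=2 r=5: 24+36=60 <68, l++
l=3 r=5: 27+36=63 <68, l++
l=4 r=5: 32+36=68, found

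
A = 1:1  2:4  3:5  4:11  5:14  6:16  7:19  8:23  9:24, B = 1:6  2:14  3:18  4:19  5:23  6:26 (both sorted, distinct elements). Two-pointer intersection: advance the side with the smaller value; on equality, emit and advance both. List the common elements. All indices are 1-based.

intersection = [14, 19, 23]

i=1 j=1: 1<6, i++
i=2 j=1: 4<6, i++
i=3 j=1: 5<6, i++
i=4 j=1: 11>6, j++
i=4 j=2: 11<14, i++
i=5 j=2: 14==14 emit, i++,j++
i=6 j=3: 16<18, i++
i=7 j=3: 19>18, j++
i=7 j=4: 19==19 emit, i++,j++
i=8 j=5: 23==23 emit, i++,j++
i=9 j=6: 24<26, i++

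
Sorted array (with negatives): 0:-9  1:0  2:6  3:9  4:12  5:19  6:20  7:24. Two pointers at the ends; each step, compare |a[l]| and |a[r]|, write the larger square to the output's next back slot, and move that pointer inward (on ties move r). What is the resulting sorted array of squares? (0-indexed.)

[0, 36, 81, 81, 144, 361, 400, 576]

[0,7] |-9|<=|24| out[7]=576 → r--
[0,6] |-9|<=|20| out[6]=400 → r--
[0,5] |-9|<=|19| out[5]=361 → r--
[0,4] |-9|<=|12| out[4]=144 → r--
[0,3] |-9|<=|9| out[3]=81 → r--
[0,2] |-9|>|6| out[2]=81 → l++
[1,2] |0|<=|6| out[1]=36 → r--
[1,1] |0|<=|0| out[0]=0 → r--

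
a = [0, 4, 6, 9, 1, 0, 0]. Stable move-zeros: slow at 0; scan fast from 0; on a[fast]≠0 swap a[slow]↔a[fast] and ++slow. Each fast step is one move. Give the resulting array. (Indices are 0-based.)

slow=0 fast=0: a[fast]=0, fast++
slow=0 fast=1: a[fast]=4≠0 swap→a[0]=4, slow++,fast++
slow=1 fast=2: a[fast]=6≠0 swap→a[1]=6, slow++,fast++
slow=2 fast=3: a[fast]=9≠0 swap→a[2]=9, slow++,fast++
slow=3 fast=4: a[fast]=1≠0 swap→a[3]=1, slow++,fast++
slow=4 fast=5: a[fast]=0, fast++
slow=4 fast=6: a[fast]=0, fast++

[4, 6, 9, 1, 0, 0, 0]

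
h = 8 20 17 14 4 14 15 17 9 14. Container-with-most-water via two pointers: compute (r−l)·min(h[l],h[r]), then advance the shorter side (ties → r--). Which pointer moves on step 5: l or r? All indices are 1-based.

[1,10] min(8,14)*9=72 best=72 * → l++
[2,10] min(20,14)*8=112 best=112 * → r--
[2,9] min(20,9)*7=63 best=112 → r--
[2,8] min(20,17)*6=102 best=112 → r--
[2,7] min(20,15)*5=75 best=112 → r--

r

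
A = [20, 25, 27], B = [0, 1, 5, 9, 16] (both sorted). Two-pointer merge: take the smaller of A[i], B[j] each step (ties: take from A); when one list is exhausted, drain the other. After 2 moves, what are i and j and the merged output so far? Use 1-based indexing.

[i=1,j=1] A[i]=20>B[j]=0 take 0 → j++
[i=1,j=2] A[i]=20>B[j]=1 take 1 → j++

i=1, j=3, merged so far=[0, 1]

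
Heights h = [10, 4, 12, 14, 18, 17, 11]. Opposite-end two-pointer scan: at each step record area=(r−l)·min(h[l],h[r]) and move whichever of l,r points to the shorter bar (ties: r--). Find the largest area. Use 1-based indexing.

[1,7] min(10,11)*6=60 best=60 * → l++
[2,7] min(4,11)*5=20 best=60 → l++
[3,7] min(12,11)*4=44 best=60 → r--
[3,6] min(12,17)*3=36 best=60 → l++
[4,6] min(14,17)*2=28 best=60 → l++
[5,6] min(18,17)*1=17 best=60 → r--

max area = 60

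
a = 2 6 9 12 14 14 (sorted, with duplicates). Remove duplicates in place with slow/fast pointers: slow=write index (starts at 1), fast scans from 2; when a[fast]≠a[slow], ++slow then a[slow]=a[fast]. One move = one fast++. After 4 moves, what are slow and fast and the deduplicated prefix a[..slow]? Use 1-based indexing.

slow=1 fast=2: a[fast]=6≠a[slow]=2 write a[2]=6, slow++,fast++
slow=2 fast=3: a[fast]=9≠a[slow]=6 write a[3]=9, slow++,fast++
slow=3 fast=4: a[fast]=12≠a[slow]=9 write a[4]=12, slow++,fast++
slow=4 fast=5: a[fast]=14≠a[slow]=12 write a[5]=14, slow++,fast++

slow=5, fast=6, prefix=[2, 6, 9, 12, 14]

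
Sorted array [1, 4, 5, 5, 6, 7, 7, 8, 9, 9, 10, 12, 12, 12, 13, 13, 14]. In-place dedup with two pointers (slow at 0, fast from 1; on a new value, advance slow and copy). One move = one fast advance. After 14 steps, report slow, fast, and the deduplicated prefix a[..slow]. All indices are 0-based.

(s=0,f=1) a[fast]=4≠a[slow]=1 write a[1]=4 → slow++,fast++
(s=1,f=2) a[fast]=5≠a[slow]=4 write a[2]=5 → slow++,fast++
(s=2,f=3) a[fast]=5=a[slow] dup → fast++
(s=2,f=4) a[fast]=6≠a[slow]=5 write a[3]=6 → slow++,fast++
(s=3,f=5) a[fast]=7≠a[slow]=6 write a[4]=7 → slow++,fast++
(s=4,f=6) a[fast]=7=a[slow] dup → fast++
(s=4,f=7) a[fast]=8≠a[slow]=7 write a[5]=8 → slow++,fast++
(s=5,f=8) a[fast]=9≠a[slow]=8 write a[6]=9 → slow++,fast++
(s=6,f=9) a[fast]=9=a[slow] dup → fast++
(s=6,f=10) a[fast]=10≠a[slow]=9 write a[7]=10 → slow++,fast++
(s=7,f=11) a[fast]=12≠a[slow]=10 write a[8]=12 → slow++,fast++
(s=8,f=12) a[fast]=12=a[slow] dup → fast++
(s=8,f=13) a[fast]=12=a[slow] dup → fast++
(s=8,f=14) a[fast]=13≠a[slow]=12 write a[9]=13 → slow++,fast++

slow=9, fast=15, prefix=[1, 4, 5, 6, 7, 8, 9, 10, 12, 13]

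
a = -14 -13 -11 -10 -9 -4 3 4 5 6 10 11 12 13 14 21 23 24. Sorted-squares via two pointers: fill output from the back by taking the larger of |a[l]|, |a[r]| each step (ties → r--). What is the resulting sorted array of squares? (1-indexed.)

[9, 16, 16, 25, 36, 81, 100, 100, 121, 121, 144, 169, 169, 196, 196, 441, 529, 576]

[1,18] |-14|<=|24| out[18]=576 → r--
[1,17] |-14|<=|23| out[17]=529 → r--
[1,16] |-14|<=|21| out[16]=441 → r--
[1,15] |-14|<=|14| out[15]=196 → r--
[1,14] |-14|>|13| out[14]=196 → l++
[2,14] |-13|<=|13| out[13]=169 → r--
[2,13] |-13|>|12| out[12]=169 → l++
[3,13] |-11|<=|12| out[11]=144 → r--
[3,12] |-11|<=|11| out[10]=121 → r--
[3,11] |-11|>|10| out[9]=121 → l++
[4,11] |-10|<=|10| out[8]=100 → r--
[4,10] |-10|>|6| out[7]=100 → l++
[5,10] |-9|>|6| out[6]=81 → l++
[6,10] |-4|<=|6| out[5]=36 → r--
[6,9] |-4|<=|5| out[4]=25 → r--
[6,8] |-4|<=|4| out[3]=16 → r--
[6,7] |-4|>|3| out[2]=16 → l++
[7,7] |3|<=|3| out[1]=9 → r--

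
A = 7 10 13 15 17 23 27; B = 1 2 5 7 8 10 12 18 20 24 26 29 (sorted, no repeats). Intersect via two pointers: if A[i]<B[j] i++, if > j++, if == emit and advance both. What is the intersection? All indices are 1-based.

i=1 j=1: 7>1, j++
i=1 j=2: 7>2, j++
i=1 j=3: 7>5, j++
i=1 j=4: 7==7 emit, i++,j++
i=2 j=5: 10>8, j++
i=2 j=6: 10==10 emit, i++,j++
i=3 j=7: 13>12, j++
i=3 j=8: 13<18, i++
i=4 j=8: 15<18, i++
i=5 j=8: 17<18, i++
i=6 j=8: 23>18, j++
i=6 j=9: 23>20, j++
i=6 j=10: 23<24, i++
i=7 j=10: 27>24, j++
i=7 j=11: 27>26, j++
i=7 j=12: 27<29, i++

intersection = [7, 10]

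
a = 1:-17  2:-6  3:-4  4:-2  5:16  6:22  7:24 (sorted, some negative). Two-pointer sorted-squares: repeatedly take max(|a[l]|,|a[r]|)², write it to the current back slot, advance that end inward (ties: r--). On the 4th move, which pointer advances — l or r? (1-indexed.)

[1,7] |-17|<=|24| out[7]=576 → r--
[1,6] |-17|<=|22| out[6]=484 → r--
[1,5] |-17|>|16| out[5]=289 → l++
[2,5] |-6|<=|16| out[4]=256 → r--

r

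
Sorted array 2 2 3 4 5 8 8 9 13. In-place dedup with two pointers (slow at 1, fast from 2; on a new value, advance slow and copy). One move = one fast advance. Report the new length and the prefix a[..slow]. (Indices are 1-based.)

length 7; prefix = [2, 3, 4, 5, 8, 9, 13]

(s=1,f=2) a[fast]=2=a[slow] dup → fast++
(s=1,f=3) a[fast]=3≠a[slow]=2 write a[2]=3 → slow++,fast++
(s=2,f=4) a[fast]=4≠a[slow]=3 write a[3]=4 → slow++,fast++
(s=3,f=5) a[fast]=5≠a[slow]=4 write a[4]=5 → slow++,fast++
(s=4,f=6) a[fast]=8≠a[slow]=5 write a[5]=8 → slow++,fast++
(s=5,f=7) a[fast]=8=a[slow] dup → fast++
(s=5,f=8) a[fast]=9≠a[slow]=8 write a[6]=9 → slow++,fast++
(s=6,f=9) a[fast]=13≠a[slow]=9 write a[7]=13 → slow++,fast++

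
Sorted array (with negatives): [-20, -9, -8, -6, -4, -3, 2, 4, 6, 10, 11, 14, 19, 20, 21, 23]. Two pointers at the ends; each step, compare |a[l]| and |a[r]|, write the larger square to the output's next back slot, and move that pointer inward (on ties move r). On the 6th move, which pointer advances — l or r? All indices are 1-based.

r

[1,16] |-20|<=|23| out[16]=529 → r--
[1,15] |-20|<=|21| out[15]=441 → r--
[1,14] |-20|<=|20| out[14]=400 → r--
[1,13] |-20|>|19| out[13]=400 → l++
[2,13] |-9|<=|19| out[12]=361 → r--
[2,12] |-9|<=|14| out[11]=196 → r--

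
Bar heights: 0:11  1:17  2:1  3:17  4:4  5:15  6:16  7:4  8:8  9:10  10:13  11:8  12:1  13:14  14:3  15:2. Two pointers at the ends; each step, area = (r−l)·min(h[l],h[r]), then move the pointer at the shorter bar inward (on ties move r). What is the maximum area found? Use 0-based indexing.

[0,15] min(11,2)*15=30 best=30 * → r--
[0,14] min(11,3)*14=42 best=42 * → r--
[0,13] min(11,14)*13=143 best=143 * → l++
[1,13] min(17,14)*12=168 best=168 * → r--
[1,12] min(17,1)*11=11 best=168 → r--
[1,11] min(17,8)*10=80 best=168 → r--
[1,10] min(17,13)*9=117 best=168 → r--
[1,9] min(17,10)*8=80 best=168 → r--
[1,8] min(17,8)*7=56 best=168 → r--
[1,7] min(17,4)*6=24 best=168 → r--
[1,6] min(17,16)*5=80 best=168 → r--
[1,5] min(17,15)*4=60 best=168 → r--
[1,4] min(17,4)*3=12 best=168 → r--
[1,3] min(17,17)*2=34 best=168 → r--
[1,2] min(17,1)*1=1 best=168 → r--

max area = 168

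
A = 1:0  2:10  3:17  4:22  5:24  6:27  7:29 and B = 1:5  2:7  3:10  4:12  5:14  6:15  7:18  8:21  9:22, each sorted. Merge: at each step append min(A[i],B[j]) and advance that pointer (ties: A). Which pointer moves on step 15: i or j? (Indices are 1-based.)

i=1 j=1: A[i]=0<=B[j]=5 take 0, i++
i=2 j=1: A[i]=10>B[j]=5 take 5, j++
i=2 j=2: A[i]=10>B[j]=7 take 7, j++
i=2 j=3: A[i]=10<=B[j]=10 take 10, i++
i=3 j=3: A[i]=17>B[j]=10 take 10, j++
i=3 j=4: A[i]=17>B[j]=12 take 12, j++
i=3 j=5: A[i]=17>B[j]=14 take 14, j++
i=3 j=6: A[i]=17>B[j]=15 take 15, j++
i=3 j=7: A[i]=17<=B[j]=18 take 17, i++
i=4 j=7: A[i]=22>B[j]=18 take 18, j++
i=4 j=8: A[i]=22>B[j]=21 take 21, j++
i=4 j=9: A[i]=22<=B[j]=22 take 22, i++
i=5 j=9: A[i]=24>B[j]=22 take 22, j++
i=5 j=10: B done, take A[i]=24, i++
i=6 j=10: B done, take A[i]=27, i++

i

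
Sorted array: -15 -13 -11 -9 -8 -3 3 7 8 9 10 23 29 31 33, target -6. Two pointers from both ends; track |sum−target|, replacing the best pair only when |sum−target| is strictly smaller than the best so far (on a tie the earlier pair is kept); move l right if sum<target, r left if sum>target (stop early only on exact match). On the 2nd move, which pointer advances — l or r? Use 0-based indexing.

r

l=0 r=14: -15+33=18 d=24 *, r--
l=0 r=13: -15+31=16 d=22 *, r--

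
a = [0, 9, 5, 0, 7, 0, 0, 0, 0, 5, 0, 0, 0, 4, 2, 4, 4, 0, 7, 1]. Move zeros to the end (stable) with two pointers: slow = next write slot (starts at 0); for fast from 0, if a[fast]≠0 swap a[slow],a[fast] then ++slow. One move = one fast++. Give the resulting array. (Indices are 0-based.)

[9, 5, 7, 5, 4, 2, 4, 4, 7, 1, 0, 0, 0, 0, 0, 0, 0, 0, 0, 0]

(s=0,f=0) a[fast]=0 → fast++
(s=0,f=1) a[fast]=9≠0 swap→a[0]=9 → slow++,fast++
(s=1,f=2) a[fast]=5≠0 swap→a[1]=5 → slow++,fast++
(s=2,f=3) a[fast]=0 → fast++
(s=2,f=4) a[fast]=7≠0 swap→a[2]=7 → slow++,fast++
(s=3,f=5) a[fast]=0 → fast++
(s=3,f=6) a[fast]=0 → fast++
(s=3,f=7) a[fast]=0 → fast++
(s=3,f=8) a[fast]=0 → fast++
(s=3,f=9) a[fast]=5≠0 swap→a[3]=5 → slow++,fast++
(s=4,f=10) a[fast]=0 → fast++
(s=4,f=11) a[fast]=0 → fast++
(s=4,f=12) a[fast]=0 → fast++
(s=4,f=13) a[fast]=4≠0 swap→a[4]=4 → slow++,fast++
(s=5,f=14) a[fast]=2≠0 swap→a[5]=2 → slow++,fast++
(s=6,f=15) a[fast]=4≠0 swap→a[6]=4 → slow++,fast++
(s=7,f=16) a[fast]=4≠0 swap→a[7]=4 → slow++,fast++
(s=8,f=17) a[fast]=0 → fast++
(s=8,f=18) a[fast]=7≠0 swap→a[8]=7 → slow++,fast++
(s=9,f=19) a[fast]=1≠0 swap→a[9]=1 → slow++,fast++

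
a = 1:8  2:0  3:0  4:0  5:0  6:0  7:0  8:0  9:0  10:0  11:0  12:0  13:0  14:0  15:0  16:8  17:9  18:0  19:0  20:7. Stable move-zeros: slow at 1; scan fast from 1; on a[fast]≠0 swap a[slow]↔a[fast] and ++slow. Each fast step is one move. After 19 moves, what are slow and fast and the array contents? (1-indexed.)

(s=1,f=1) a[fast]=8≠0 swap→a[1]=8 → slow++,fast++
(s=2,f=2) a[fast]=0 → fast++
(s=2,f=3) a[fast]=0 → fast++
(s=2,f=4) a[fast]=0 → fast++
(s=2,f=5) a[fast]=0 → fast++
(s=2,f=6) a[fast]=0 → fast++
(s=2,f=7) a[fast]=0 → fast++
(s=2,f=8) a[fast]=0 → fast++
(s=2,f=9) a[fast]=0 → fast++
(s=2,f=10) a[fast]=0 → fast++
(s=2,f=11) a[fast]=0 → fast++
(s=2,f=12) a[fast]=0 → fast++
(s=2,f=13) a[fast]=0 → fast++
(s=2,f=14) a[fast]=0 → fast++
(s=2,f=15) a[fast]=0 → fast++
(s=2,f=16) a[fast]=8≠0 swap→a[2]=8 → slow++,fast++
(s=3,f=17) a[fast]=9≠0 swap→a[3]=9 → slow++,fast++
(s=4,f=18) a[fast]=0 → fast++
(s=4,f=19) a[fast]=0 → fast++

slow=4, fast=20, a=[8, 8, 9, 0, 0, 0, 0, 0, 0, 0, 0, 0, 0, 0, 0, 0, 0, 0, 0, 7]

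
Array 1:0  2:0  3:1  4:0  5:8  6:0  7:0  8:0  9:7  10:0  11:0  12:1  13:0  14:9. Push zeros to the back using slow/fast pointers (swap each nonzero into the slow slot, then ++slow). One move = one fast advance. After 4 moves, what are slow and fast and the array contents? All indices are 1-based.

slow=1 fast=1: a[fast]=0, fast++
slow=1 fast=2: a[fast]=0, fast++
slow=1 fast=3: a[fast]=1≠0 swap→a[1]=1, slow++,fast++
slow=2 fast=4: a[fast]=0, fast++

slow=2, fast=5, a=[1, 0, 0, 0, 8, 0, 0, 0, 7, 0, 0, 1, 0, 9]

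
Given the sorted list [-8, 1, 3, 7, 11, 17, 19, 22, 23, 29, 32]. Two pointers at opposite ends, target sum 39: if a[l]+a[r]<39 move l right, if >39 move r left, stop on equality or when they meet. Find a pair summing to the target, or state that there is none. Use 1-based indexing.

(7, 32)

[1,11] -8+32=24 <39 → l++
[2,11] 1+32=33 <39 → l++
[3,11] 3+32=35 <39 → l++
[4,11] 7+32=39 → found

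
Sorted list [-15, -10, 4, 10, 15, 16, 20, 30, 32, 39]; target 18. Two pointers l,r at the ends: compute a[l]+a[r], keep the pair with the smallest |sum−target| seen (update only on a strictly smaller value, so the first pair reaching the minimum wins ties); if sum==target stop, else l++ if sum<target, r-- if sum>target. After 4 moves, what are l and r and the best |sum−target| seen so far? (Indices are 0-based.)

l=1, r=6, best |Δ|=1

[0,9] -15+39=24 d=6 * → r--
[0,8] -15+32=17 d=1 * → l++
[1,8] -10+32=22 d=4 → r--
[1,7] -10+30=20 d=2 → r--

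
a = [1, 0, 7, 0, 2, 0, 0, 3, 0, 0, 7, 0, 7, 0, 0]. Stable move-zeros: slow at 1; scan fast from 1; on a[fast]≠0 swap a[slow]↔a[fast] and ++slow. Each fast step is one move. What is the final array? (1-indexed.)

[1, 7, 2, 3, 7, 7, 0, 0, 0, 0, 0, 0, 0, 0, 0]

(s=1,f=1) a[fast]=1≠0 swap→a[1]=1 → slow++,fast++
(s=2,f=2) a[fast]=0 → fast++
(s=2,f=3) a[fast]=7≠0 swap→a[2]=7 → slow++,fast++
(s=3,f=4) a[fast]=0 → fast++
(s=3,f=5) a[fast]=2≠0 swap→a[3]=2 → slow++,fast++
(s=4,f=6) a[fast]=0 → fast++
(s=4,f=7) a[fast]=0 → fast++
(s=4,f=8) a[fast]=3≠0 swap→a[4]=3 → slow++,fast++
(s=5,f=9) a[fast]=0 → fast++
(s=5,f=10) a[fast]=0 → fast++
(s=5,f=11) a[fast]=7≠0 swap→a[5]=7 → slow++,fast++
(s=6,f=12) a[fast]=0 → fast++
(s=6,f=13) a[fast]=7≠0 swap→a[6]=7 → slow++,fast++
(s=7,f=14) a[fast]=0 → fast++
(s=7,f=15) a[fast]=0 → fast++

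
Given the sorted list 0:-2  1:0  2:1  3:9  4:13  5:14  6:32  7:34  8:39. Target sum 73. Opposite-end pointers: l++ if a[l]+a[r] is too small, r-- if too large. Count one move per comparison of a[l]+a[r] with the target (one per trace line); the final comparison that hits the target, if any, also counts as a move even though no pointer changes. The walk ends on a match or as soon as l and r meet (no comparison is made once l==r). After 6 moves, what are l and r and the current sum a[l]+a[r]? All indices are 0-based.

l=6, r=8, sum=71

[0,8] -2+39=37 <73 → l++
[1,8] 0+39=39 <73 → l++
[2,8] 1+39=40 <73 → l++
[3,8] 9+39=48 <73 → l++
[4,8] 13+39=52 <73 → l++
[5,8] 14+39=53 <73 → l++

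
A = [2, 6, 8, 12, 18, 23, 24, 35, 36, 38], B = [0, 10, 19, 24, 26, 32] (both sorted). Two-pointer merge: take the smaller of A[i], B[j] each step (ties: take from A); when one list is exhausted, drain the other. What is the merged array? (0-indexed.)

[i=0,j=0] A[i]=2>B[j]=0 take 0 → j++
[i=0,j=1] A[i]=2<=B[j]=10 take 2 → i++
[i=1,j=1] A[i]=6<=B[j]=10 take 6 → i++
[i=2,j=1] A[i]=8<=B[j]=10 take 8 → i++
[i=3,j=1] A[i]=12>B[j]=10 take 10 → j++
[i=3,j=2] A[i]=12<=B[j]=19 take 12 → i++
[i=4,j=2] A[i]=18<=B[j]=19 take 18 → i++
[i=5,j=2] A[i]=23>B[j]=19 take 19 → j++
[i=5,j=3] A[i]=23<=B[j]=24 take 23 → i++
[i=6,j=3] A[i]=24<=B[j]=24 take 24 → i++
[i=7,j=3] A[i]=35>B[j]=24 take 24 → j++
[i=7,j=4] A[i]=35>B[j]=26 take 26 → j++
[i=7,j=5] A[i]=35>B[j]=32 take 32 → j++
[i=7,j=6] B done, take A[i]=35 → i++
[i=8,j=6] B done, take A[i]=36 → i++
[i=9,j=6] B done, take A[i]=38 → i++

[0, 2, 6, 8, 10, 12, 18, 19, 23, 24, 24, 26, 32, 35, 36, 38]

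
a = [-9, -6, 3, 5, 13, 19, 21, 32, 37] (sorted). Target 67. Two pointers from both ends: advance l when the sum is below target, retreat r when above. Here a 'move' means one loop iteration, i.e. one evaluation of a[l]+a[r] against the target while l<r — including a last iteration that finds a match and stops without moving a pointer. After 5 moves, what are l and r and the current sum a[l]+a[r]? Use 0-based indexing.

[0,8] -9+37=28 <67 → l++
[1,8] -6+37=31 <67 → l++
[2,8] 3+37=40 <67 → l++
[3,8] 5+37=42 <67 → l++
[4,8] 13+37=50 <67 → l++

l=5, r=8, sum=56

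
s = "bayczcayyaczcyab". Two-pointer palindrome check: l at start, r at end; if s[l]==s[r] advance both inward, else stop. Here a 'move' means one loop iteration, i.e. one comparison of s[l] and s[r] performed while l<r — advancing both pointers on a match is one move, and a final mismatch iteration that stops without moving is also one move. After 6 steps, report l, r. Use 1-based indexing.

l=1 r=16: 'b'=='b', l++,r--
l=2 r=15: 'a'=='a', l++,r--
l=3 r=14: 'y'=='y', l++,r--
l=4 r=13: 'c'=='c', l++,r--
l=5 r=12: 'z'=='z', l++,r--
l=6 r=11: 'c'=='c', l++,r--

l=7, r=10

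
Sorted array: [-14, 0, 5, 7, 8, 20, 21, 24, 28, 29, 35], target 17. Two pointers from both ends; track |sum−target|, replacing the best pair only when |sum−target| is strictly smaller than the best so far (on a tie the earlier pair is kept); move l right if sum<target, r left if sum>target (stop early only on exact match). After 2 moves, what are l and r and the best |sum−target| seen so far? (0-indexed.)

l=0 r=10: -14+35=21 d=4 *, r--
l=0 r=9: -14+29=15 d=2 *, l++

l=1, r=9, best |Δ|=2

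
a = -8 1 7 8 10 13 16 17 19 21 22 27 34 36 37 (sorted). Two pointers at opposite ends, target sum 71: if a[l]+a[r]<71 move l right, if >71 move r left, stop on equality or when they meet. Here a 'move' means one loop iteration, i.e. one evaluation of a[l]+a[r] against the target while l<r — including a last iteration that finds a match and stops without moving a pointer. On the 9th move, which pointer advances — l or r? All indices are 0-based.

[0,14] -8+37=29 <71 → l++
[1,14] 1+37=38 <71 → l++
[2,14] 7+37=44 <71 → l++
[3,14] 8+37=45 <71 → l++
[4,14] 10+37=47 <71 → l++
[5,14] 13+37=50 <71 → l++
[6,14] 16+37=53 <71 → l++
[7,14] 17+37=54 <71 → l++
[8,14] 19+37=56 <71 → l++

l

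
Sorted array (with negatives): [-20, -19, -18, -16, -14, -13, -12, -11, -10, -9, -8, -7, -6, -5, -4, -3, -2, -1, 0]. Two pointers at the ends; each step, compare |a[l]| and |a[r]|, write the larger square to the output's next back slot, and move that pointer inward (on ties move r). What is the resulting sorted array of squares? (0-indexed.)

l=0 r=18: |-20|>|0| out[18]=400, l++
l=1 r=18: |-19|>|0| out[17]=361, l++
l=2 r=18: |-18|>|0| out[16]=324, l++
l=3 r=18: |-16|>|0| out[15]=256, l++
l=4 r=18: |-14|>|0| out[14]=196, l++
l=5 r=18: |-13|>|0| out[13]=169, l++
l=6 r=18: |-12|>|0| out[12]=144, l++
l=7 r=18: |-11|>|0| out[11]=121, l++
l=8 r=18: |-10|>|0| out[10]=100, l++
l=9 r=18: |-9|>|0| out[9]=81, l++
l=10 r=18: |-8|>|0| out[8]=64, l++
l=11 r=18: |-7|>|0| out[7]=49, l++
l=12 r=18: |-6|>|0| out[6]=36, l++
l=13 r=18: |-5|>|0| out[5]=25, l++
l=14 r=18: |-4|>|0| out[4]=16, l++
l=15 r=18: |-3|>|0| out[3]=9, l++
l=16 r=18: |-2|>|0| out[2]=4, l++
l=17 r=18: |-1|>|0| out[1]=1, l++
l=18 r=18: |0|<=|0| out[0]=0, r--

[0, 1, 4, 9, 16, 25, 36, 49, 64, 81, 100, 121, 144, 169, 196, 256, 324, 361, 400]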